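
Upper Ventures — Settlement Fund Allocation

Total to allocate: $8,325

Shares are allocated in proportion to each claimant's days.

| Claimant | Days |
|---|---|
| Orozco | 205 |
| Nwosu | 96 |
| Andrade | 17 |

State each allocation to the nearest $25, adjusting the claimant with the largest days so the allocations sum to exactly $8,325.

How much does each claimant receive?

Orozco: $5,350 · Nwosu: $2,525 · Andrade: $450

Total days = 318.
Pro-rata amounts: Orozco 205/318 × $8,325 = 5,366.75; Nwosu 96/318 × $8,325 = 2,513.21; Andrade 17/318 × $8,325 = 445.05.
After rounding ($25): Orozco $5,375; Nwosu $2,525; Andrade $450. Sum = $8,350.
Difference $8,325 − $8,350 = −$25 applied to largest days (Orozco): Orozco becomes $5,350.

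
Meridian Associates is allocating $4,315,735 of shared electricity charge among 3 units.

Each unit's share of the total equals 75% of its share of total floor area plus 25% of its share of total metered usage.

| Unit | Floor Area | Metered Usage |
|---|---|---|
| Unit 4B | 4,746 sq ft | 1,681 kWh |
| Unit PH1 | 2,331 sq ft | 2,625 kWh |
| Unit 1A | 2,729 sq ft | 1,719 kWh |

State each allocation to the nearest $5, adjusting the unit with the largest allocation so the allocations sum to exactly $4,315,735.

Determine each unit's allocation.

Floor area total 9,806; metered usage total 6,025.
Combined weights (75% floor area + 25% metered usage): Unit 4B 0.4327; Unit PH1 0.2872; Unit 1A 0.2801.
Raw shares: Unit 4B 1,867,604.47; Unit PH1 1,239,500.09; Unit 1A 1,208,630.44.
After rounding ($5): Unit 4B $1,867,605; Unit PH1 $1,239,500; Unit 1A $1,208,630. Sum = $4,315,735.
Rounded total matches; no reconciliation needed.

Unit 4B: $1,867,605 | Unit PH1: $1,239,500 | Unit 1A: $1,208,630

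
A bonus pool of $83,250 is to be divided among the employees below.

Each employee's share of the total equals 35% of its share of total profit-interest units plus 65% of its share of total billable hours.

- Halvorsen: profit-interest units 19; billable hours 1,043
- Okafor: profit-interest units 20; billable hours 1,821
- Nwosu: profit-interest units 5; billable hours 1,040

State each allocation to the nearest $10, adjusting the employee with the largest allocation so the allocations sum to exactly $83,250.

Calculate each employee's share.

Profit-interest units total 44; billable hours total 3,904.
Blended shares (35% profit-interest units + 65% billable hours): Halvorsen 0.3248; Okafor 0.4623; Nwosu 0.2129.
Pro-rata amounts: Halvorsen 27,038.90; Okafor 38,484.81; Nwosu 17,726.29.
After rounding ($10): Halvorsen $27,040; Okafor $38,480; Nwosu $17,730. Sum = $83,250.
Rounded total matches; no reconciliation needed.

Halvorsen: $27,040 | Okafor: $38,480 | Nwosu: $17,730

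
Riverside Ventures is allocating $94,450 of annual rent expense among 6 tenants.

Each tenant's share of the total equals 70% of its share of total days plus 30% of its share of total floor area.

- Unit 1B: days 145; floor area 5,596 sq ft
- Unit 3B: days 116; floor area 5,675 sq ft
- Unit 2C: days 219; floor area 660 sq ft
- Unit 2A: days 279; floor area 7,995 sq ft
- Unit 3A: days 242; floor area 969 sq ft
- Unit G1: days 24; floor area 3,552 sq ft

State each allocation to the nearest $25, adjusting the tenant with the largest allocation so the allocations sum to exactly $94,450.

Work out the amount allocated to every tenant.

Totals — days 1,025, floor area 24,447.
Blended shares (70% days + 30% floor area): Unit 1B 0.1677; Unit 3B 0.1489; Unit 2C 0.1577; Unit 2A 0.2886; Unit 3A 0.1772; Unit G1 0.0600.
Raw shares: Unit 1B 15,838.83; Unit 3B 14,059.82; Unit 2C 14,891.00; Unit 2A 27,262.69; Unit 3A 16,732.70; Unit G1 5,664.96.
At nearest $25: Unit 1B $15,850; Unit 3B $14,050; Unit 2C $14,900; Unit 2A $27,275; Unit 3A $16,725; Unit G1 $5,675. Sum = $94,475.
Difference $94,450 − $94,475 = −$25 applied to largest allocation (Unit 2A): Unit 2A becomes $27,250.

Unit 1B: $15,850 | Unit 3B: $14,050 | Unit 2C: $14,900 | Unit 2A: $27,250 | Unit 3A: $16,725 | Unit G1: $5,675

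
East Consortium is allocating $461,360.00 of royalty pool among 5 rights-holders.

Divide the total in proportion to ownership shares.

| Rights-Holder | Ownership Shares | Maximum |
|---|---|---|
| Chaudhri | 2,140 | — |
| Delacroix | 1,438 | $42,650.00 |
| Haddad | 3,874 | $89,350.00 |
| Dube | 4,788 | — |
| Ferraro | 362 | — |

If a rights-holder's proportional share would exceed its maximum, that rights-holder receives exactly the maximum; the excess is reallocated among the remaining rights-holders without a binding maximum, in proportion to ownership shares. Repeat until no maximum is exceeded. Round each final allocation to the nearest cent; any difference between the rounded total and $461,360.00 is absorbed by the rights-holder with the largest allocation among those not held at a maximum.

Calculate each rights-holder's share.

Chaudhri: $96,684.55 · Delacroix: $42,650.00 · Haddad: $89,350.00 · Dube: $216,320.40 · Ferraro: $16,355.05

Sum of ownership shares: 12,602.
Pro-rata shares before constraints: Chaudhri 78,345.5325; Delacroix 52,645.2690; Haddad 141,827.3798; Dube 175,288.9764; Ferraro 13,252.8424.
Held at cap: Delacroix ($42,650.00), Haddad ($89,350.00); remaining pool $329,360.00 reallocated over remaining ownership shares 7,290.
Redistributed shares: Chaudhri 96,684.5542 → $96,684.55; Dube 216,320.3951 → $216,320.40; Ferraro 16,355.0508 → $16,355.05.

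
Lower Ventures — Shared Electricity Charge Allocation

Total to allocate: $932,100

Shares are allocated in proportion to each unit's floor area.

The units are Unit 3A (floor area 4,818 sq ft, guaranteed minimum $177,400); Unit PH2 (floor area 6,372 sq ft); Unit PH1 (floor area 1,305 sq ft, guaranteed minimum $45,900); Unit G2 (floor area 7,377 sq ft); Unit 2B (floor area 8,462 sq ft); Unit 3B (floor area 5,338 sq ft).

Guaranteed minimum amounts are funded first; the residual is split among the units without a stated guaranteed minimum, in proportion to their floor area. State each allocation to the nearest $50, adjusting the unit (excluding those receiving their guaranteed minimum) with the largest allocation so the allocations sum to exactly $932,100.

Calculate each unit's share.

Unit 3A: $177,400 · Unit PH2: $163,950 · Unit PH1: $45,900 · Unit G2: $189,800 · Unit 2B: $217,700 · Unit 3B: $137,350

Guaranteed amounts: Unit 3A $177,400; Unit PH1 $45,900. Residual $708,800.
Residual split over remaining floor area 27,549: Unit PH2 163,943.29 → $163,950; Unit G2 189,800.63 → $189,800; Unit 2B 217,716.27 → $217,700; Unit 3B 137,339.81 → $137,350.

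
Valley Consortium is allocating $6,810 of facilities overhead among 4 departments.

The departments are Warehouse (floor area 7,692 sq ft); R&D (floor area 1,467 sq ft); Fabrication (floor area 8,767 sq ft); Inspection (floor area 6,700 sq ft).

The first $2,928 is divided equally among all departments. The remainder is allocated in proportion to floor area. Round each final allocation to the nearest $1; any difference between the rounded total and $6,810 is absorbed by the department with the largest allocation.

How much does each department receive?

Warehouse: $1,945 | R&D: $963 | Fabrication: $2,114 | Inspection: $1,788

$2,928 shared equally gives $732 per department.
Remainder $3,882 by floor area (total 24,626): Warehouse 1,212.55 → $1,213; R&D 231.26 → $231; Fabrication 1,382.01 → $1,382; Inspection 1,056.18 → $1,056.
Totals: Warehouse $732 + $1,213 = $1,945; R&D $732 + $231 = $963; Fabrication $732 + $1,382 = $2,114; Inspection $732 + $1,056 = $1,788.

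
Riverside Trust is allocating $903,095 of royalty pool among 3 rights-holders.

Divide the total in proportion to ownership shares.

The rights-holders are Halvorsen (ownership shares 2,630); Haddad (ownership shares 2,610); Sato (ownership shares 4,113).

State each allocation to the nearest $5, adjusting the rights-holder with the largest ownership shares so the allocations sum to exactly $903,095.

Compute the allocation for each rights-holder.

Halvorsen: $253,945; Haddad: $252,015; Sato: $397,135

Total ownership shares = 9,353.
Unrounded shares: Halvorsen 2,630/9,353 × $903,095 = 253,944.17; Haddad 2,610/9,353 × $903,095 = 252,013.04; Sato 4,113/9,353 × $903,095 = 397,137.79.
At nearest $5: Halvorsen $253,945; Haddad $252,015; Sato $397,140. Sum = $903,100.
Difference $903,095 − $903,100 = −$5 applied to largest ownership shares (Sato): Sato becomes $397,135.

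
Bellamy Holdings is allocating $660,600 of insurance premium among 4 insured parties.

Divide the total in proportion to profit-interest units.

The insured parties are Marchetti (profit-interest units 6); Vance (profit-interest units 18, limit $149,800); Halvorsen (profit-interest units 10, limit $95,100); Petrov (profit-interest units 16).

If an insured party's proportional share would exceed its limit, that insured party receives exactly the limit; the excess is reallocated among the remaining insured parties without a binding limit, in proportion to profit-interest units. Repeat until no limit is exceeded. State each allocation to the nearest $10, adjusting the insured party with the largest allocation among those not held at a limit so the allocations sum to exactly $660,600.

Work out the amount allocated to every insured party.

Marchetti: $113,370 · Vance: $149,800 · Halvorsen: $95,100 · Petrov: $302,330

Profit-interest units total: 50.
Unconstrained shares: Marchetti 79,272.00; Vance 237,816.00; Halvorsen 132,120.00; Petrov 211,392.00.
Held at cap: Vance ($149,800), Halvorsen ($95,100); remaining pool $415,700 reallocated over remaining profit-interest units 22.
Remaining shares: Marchetti 113,372.73 → $113,370; Petrov 302,327.27 → $302,330.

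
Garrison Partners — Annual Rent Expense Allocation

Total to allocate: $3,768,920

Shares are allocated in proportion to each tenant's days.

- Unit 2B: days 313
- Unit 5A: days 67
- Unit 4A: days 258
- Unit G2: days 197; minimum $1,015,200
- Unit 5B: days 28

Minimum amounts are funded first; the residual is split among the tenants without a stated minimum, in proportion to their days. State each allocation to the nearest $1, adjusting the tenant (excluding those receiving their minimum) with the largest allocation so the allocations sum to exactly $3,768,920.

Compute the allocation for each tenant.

Unit 2B: $1,294,166 | Unit 5A: $277,026 | Unit 4A: $1,066,756 | Unit G2: $1,015,200 | Unit 5B: $115,772

Guaranteed amounts: Unit G2 $1,015,200. Balance $2,753,720.
Balance split over remaining days 666: Unit 2B 1,294,165.71 → $1,294,166; Unit 5A 277,025.89 → $277,026; Unit 4A 1,066,756.40 → $1,066,756; Unit 5B 115,772.01 → $115,772.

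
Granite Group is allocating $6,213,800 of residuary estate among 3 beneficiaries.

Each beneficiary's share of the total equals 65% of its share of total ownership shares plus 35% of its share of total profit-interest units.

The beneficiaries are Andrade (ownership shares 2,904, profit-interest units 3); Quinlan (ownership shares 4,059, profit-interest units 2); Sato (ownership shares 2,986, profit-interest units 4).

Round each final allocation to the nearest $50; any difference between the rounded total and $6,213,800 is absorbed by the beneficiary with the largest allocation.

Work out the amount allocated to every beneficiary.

Totals — ownership shares 9,949, profit-interest units 9.
Blended shares (65% ownership shares + 35% profit-interest units): Andrade 0.3064; Quinlan 0.3430; Sato 0.3506.
Pro-rata amounts: Andrade 1,903,872.76; Quinlan 2,131,117.37; Sato 2,178,809.87.
After rounding ($50): Andrade $1,903,850; Quinlan $2,131,100; Sato $2,178,800. Sum = $6,213,750.
Difference $6,213,800 − $6,213,750 = +$50 applied to largest allocation (Sato): Sato becomes $2,178,850.

Andrade: $1,903,850 · Quinlan: $2,131,100 · Sato: $2,178,850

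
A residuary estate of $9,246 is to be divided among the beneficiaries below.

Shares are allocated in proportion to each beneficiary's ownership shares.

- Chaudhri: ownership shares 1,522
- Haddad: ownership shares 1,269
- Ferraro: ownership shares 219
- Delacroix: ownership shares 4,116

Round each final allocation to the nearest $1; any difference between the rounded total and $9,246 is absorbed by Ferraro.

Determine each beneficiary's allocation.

Chaudhri: $1,975 · Haddad: $1,647 · Ferraro: $283 · Delacroix: $5,341

Ownership shares total: 7,126.
Pro-rata amounts: Chaudhri 1,522/7,126 × $9,246 = 1,974.80; Haddad 1,269/7,126 × $9,246 = 1,646.53; Ferraro 219/7,126 × $9,246 = 284.15; Delacroix 4,116/7,126 × $9,246 = 5,340.52.
After rounding ($1): Chaudhri $1,975; Haddad $1,647; Ferraro $284; Delacroix $5,341. Sum = $9,247.
Difference $9,246 − $9,247 = −$1 applied to Ferraro: Ferraro becomes $283.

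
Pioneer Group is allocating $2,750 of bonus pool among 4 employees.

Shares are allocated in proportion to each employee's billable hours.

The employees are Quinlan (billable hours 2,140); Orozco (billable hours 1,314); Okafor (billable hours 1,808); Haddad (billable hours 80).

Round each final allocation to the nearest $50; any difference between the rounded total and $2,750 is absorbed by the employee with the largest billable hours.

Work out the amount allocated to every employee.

Total billable hours = 5,342.
Pro-rata amounts: Quinlan 2,140/5,342 × $2,750 = 1,101.65; Orozco 1,314/5,342 × $2,750 = 676.43; Okafor 1,808/5,342 × $2,750 = 930.74; Haddad 80/5,342 × $2,750 = 41.18.
At nearest $50: Quinlan $1,100; Orozco $700; Okafor $950; Haddad $50. Sum = $2,800.
Difference $2,750 − $2,800 = −$50 applied to largest billable hours (Quinlan): Quinlan becomes $1,050.

Quinlan: $1,050; Orozco: $700; Okafor: $950; Haddad: $50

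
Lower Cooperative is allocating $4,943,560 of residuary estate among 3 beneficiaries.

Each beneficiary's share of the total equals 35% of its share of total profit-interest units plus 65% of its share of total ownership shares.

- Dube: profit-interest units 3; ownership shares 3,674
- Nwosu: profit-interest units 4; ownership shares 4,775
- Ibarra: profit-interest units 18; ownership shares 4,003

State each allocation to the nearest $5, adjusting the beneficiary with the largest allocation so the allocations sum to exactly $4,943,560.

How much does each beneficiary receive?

Profit-interest units total 25; ownership shares total 12,452.
Combined weights (35% profit-interest units + 65% ownership shares): Dube 0.2338; Nwosu 0.3053; Ibarra 0.4610.
Pro-rata amounts: Dube 1,155,727.47; Nwosu 1,509,057.02; Ibarra 2,278,775.51.
Rounded to nearest $5: Dube $1,155,725; Nwosu $1,509,055; Ibarra $2,278,775. Sum = $4,943,555.
Difference $4,943,560 − $4,943,555 = +$5 applied to largest allocation (Ibarra): Ibarra becomes $2,278,780.

Dube: $1,155,725; Nwosu: $1,509,055; Ibarra: $2,278,780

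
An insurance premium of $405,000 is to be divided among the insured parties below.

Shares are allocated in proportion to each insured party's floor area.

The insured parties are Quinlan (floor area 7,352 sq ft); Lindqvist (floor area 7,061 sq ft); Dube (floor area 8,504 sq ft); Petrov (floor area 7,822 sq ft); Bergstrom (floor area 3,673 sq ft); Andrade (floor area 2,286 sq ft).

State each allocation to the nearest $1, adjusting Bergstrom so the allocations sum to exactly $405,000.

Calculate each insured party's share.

Total floor area = 36,698.
Unrounded shares: Quinlan 7,352/36,698 × $405,000 = 81,136.85; Lindqvist 7,061/36,698 × $405,000 = 77,925.36; Dube 8,504/36,698 × $405,000 = 93,850.35; Petrov 7,822/36,698 × $405,000 = 86,323.78; Bergstrom 3,673/36,698 × $405,000 = 40,535.32; Andrade 2,286/36,698 × $405,000 = 25,228.35.
At nearest $1: Quinlan $81,137; Lindqvist $77,925; Dube $93,850; Petrov $86,324; Bergstrom $40,535; Andrade $25,228. Sum = $404,999.
Difference $405,000 − $404,999 = +$1 applied to Bergstrom: Bergstrom becomes $40,536.

Quinlan: $81,137; Lindqvist: $77,925; Dube: $93,850; Petrov: $86,324; Bergstrom: $40,536; Andrade: $25,228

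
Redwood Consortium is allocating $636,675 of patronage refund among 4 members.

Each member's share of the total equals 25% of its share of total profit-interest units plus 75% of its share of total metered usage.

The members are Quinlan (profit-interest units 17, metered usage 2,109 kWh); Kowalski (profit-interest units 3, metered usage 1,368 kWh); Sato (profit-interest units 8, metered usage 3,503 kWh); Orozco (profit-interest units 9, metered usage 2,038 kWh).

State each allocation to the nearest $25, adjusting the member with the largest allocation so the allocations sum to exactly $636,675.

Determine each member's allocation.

Totals — profit-interest units 37, metered usage 9,018.
Combined weights (25% profit-interest units + 75% metered usage): Quinlan 0.2903; Kowalski 0.1340; Sato 0.3454; Orozco 0.2303.
Pro-rata amounts: Quinlan 184,803.87; Kowalski 85,341.65; Sato 219,899.94; Orozco 146,629.53.
After rounding ($25): Quinlan $184,800; Kowalski $85,350; Sato $219,900; Orozco $146,625. Sum = $636,675.
Rounded total matches; no reconciliation needed.

Quinlan: $184,800 · Kowalski: $85,350 · Sato: $219,900 · Orozco: $146,625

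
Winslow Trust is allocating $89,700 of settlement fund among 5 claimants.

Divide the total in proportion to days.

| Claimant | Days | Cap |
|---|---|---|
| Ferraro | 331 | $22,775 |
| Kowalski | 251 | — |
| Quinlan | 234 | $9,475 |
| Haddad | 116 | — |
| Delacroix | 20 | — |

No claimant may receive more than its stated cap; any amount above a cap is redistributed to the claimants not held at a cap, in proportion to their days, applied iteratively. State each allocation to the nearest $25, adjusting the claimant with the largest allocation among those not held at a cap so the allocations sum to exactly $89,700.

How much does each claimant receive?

Ferraro: $22,775 · Kowalski: $37,250 · Quinlan: $9,475 · Haddad: $17,225 · Delacroix: $2,975

Sum of days: 952.
Unconstrained shares: Ferraro 31,187.71; Kowalski 23,649.89; Quinlan 22,048.11; Haddad 10,929.83; Delacroix 1,884.45.
Capped: Ferraro ($22,775), Quinlan ($9,475); balance $57,450 reallocated over remaining days 387.
Redistributed shares: Kowalski 37,260.85 → $37,250; Haddad 17,220.16 → $17,225; Delacroix 2,968.99 → $2,975.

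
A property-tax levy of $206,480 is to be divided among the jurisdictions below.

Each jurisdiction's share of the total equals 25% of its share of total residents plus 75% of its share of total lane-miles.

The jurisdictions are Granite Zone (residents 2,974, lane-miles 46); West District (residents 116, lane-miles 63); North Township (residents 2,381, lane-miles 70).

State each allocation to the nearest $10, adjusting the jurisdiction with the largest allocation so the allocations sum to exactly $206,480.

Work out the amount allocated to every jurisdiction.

Residents total 5,471; lane-miles total 179.
Blended shares (25% residents + 75% lane-miles): Granite Zone 0.3286; West District 0.2693; North Township 0.4021.
Proportional shares: Granite Zone 67,856.72; West District 55,598.28; North Township 83,024.997.
At nearest $10: Granite Zone $67,860; West District $55,600; North Township $83,020. Sum = $206,480.
Rounded total matches; no reconciliation needed.

Granite Zone: $67,860; West District: $55,600; North Township: $83,020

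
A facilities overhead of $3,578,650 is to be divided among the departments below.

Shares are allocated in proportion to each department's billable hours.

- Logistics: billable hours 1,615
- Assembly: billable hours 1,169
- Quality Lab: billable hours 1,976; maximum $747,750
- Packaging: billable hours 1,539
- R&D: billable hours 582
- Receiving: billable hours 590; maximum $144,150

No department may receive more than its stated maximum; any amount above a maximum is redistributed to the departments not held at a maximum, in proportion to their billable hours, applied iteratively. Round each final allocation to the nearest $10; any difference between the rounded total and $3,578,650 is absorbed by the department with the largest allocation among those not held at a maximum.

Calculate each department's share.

Logistics: $884,630; Assembly: $640,330; Quality Lab: $747,750; Packaging: $843,000; R&D: $318,790; Receiving: $144,150

Combined billable hours = 7,471.
Unconstrained shares: Logistics 773,593.86; Assembly 559,957.42; Quality Lab 946,514.84; Packaging 737,189.45; R&D 278,781.19; Receiving 282,613.24.
Held at cap: Quality Lab ($747,750), Receiving ($144,150); residual $2,686,750 reallocated over remaining billable hours 4,905.
Shares after redistribution: Logistics 884,628.19 → $884,630; Assembly 640,328.39 → $640,330; Packaging 842,998.62 → $843,000; R&D 318,794.80 → $318,790.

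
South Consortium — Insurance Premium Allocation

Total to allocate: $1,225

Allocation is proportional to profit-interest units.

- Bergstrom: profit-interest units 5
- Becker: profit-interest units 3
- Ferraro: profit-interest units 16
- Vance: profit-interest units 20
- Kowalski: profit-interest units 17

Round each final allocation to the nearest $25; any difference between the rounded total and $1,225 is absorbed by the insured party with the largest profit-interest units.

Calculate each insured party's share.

Combined profit-interest units = 5 + 3 + 16 + 20 + 17 = 61.
Raw shares: Bergstrom 100.41; Becker 60.25; Ferraro 321.31; Vance 401.64; Kowalski 341.39.
After rounding ($25): Bergstrom $100; Becker $50; Ferraro $325; Vance $400; Kowalski $350. Sum = $1,225.
Sum already equals the total — no adjustment.

Bergstrom: $100 | Becker: $50 | Ferraro: $325 | Vance: $400 | Kowalski: $350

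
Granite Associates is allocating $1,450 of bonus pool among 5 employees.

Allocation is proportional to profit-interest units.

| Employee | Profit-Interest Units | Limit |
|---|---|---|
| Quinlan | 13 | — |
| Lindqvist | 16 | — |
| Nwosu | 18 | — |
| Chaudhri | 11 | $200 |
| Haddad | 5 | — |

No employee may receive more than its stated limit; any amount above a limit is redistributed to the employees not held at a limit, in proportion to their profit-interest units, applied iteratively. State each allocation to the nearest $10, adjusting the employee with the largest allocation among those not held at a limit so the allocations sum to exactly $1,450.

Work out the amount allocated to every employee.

Quinlan: $310; Lindqvist: $380; Nwosu: $440; Chaudhri: $200; Haddad: $120

Total profit-interest units = 63.
Pro-rata shares before constraints: Quinlan 299.21; Lindqvist 368.25; Nwosu 414.29; Chaudhri 253.17; Haddad 115.08.
Capped: Chaudhri ($200); balance $1,250 reallocated over remaining profit-interest units 52.
Shares after redistribution: Quinlan 312.50 → $310; Lindqvist 384.62 → $380; Nwosu 432.69 → $430; Haddad 120.19 → $120.
Rounding difference +$10 applied to Nwosu → $440.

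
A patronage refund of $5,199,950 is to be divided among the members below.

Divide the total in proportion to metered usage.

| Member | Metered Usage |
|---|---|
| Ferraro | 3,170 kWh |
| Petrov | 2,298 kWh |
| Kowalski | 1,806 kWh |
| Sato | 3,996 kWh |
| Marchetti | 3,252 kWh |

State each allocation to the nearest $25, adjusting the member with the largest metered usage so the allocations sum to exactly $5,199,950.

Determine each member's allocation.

Ferraro: $1,135,100 | Petrov: $822,850 | Kowalski: $646,675 | Sato: $1,430,875 | Marchetti: $1,164,450

Metered usage total: 3,170 + 2,298 + 1,806 + 3,996 + 3,252 = 14,522.
Proportional shares: Ferraro 1,135,094.44; Petrov 822,853.95; Kowalski 646,681.57; Sato 1,430,863.53; Marchetti 1,164,456.51.
At nearest $25: Ferraro $1,135,100; Petrov $822,850; Kowalski $646,675; Sato $1,430,875; Marchetti $1,164,450. Sum = $5,199,950.
Sum already equals the total — no adjustment.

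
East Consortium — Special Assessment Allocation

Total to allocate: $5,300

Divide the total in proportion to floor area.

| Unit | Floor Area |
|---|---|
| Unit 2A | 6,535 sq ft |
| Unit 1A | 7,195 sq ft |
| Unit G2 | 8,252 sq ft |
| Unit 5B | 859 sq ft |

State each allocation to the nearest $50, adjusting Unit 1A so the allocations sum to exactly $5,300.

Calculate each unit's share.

Total floor area = 22,841.
Raw shares: Unit 2A 6,535/22,841 × $5,300 = 1,516.37; Unit 1A 7,195/22,841 × $5,300 = 1,669.52; Unit G2 8,252/22,841 × $5,300 = 1,914.78; Unit 5B 859/22,841 × $5,300 = 199.32.
After rounding ($50): Unit 2A $1,500; Unit 1A $1,650; Unit G2 $1,900; Unit 5B $200. Sum = $5,250.
Difference $5,300 − $5,250 = +$50 applied to Unit 1A: Unit 1A becomes $1,700.

Unit 2A: $1,500 · Unit 1A: $1,700 · Unit G2: $1,900 · Unit 5B: $200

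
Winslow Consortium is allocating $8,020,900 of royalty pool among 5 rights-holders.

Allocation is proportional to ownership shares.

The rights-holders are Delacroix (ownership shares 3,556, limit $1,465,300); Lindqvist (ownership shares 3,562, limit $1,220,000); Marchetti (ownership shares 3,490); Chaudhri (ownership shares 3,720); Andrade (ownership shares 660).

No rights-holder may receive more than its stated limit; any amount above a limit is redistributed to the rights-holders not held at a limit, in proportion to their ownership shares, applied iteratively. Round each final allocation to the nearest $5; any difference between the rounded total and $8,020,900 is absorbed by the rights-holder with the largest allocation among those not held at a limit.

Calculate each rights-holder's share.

Combined ownership shares = 14,988.
Pro-rata shares before constraints: Delacroix 1,903,010.44; Lindqvist 1,906,221.36; Marchetti 1,867,690.22; Chaudhri 1,990,775.82; Andrade 353,202.16.
Held at cap: Delacroix ($1,465,300), Lindqvist ($1,220,000); residual $5,335,600 reallocated over remaining ownership shares 7,870.
Shares after redistribution: Marchetti 2,366,104.70 → $2,366,105; Chaudhri 2,522,037.10 → $2,522,035; Andrade 447,458.20 → $447,460.

Delacroix: $1,465,300 · Lindqvist: $1,220,000 · Marchetti: $2,366,105 · Chaudhri: $2,522,035 · Andrade: $447,460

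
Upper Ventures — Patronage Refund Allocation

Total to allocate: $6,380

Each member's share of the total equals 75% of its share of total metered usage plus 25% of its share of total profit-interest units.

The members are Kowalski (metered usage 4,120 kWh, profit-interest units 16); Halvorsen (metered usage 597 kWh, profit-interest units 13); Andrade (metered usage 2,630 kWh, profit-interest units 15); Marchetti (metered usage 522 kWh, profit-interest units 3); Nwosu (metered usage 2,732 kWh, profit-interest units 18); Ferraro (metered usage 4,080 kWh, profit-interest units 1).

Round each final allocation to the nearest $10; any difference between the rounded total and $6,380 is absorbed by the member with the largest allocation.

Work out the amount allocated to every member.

Totals — metered usage 14,681, profit-interest units 66.
Combined weights (75% metered usage + 25% profit-interest units): Kowalski 0.2711; Halvorsen 0.0797; Andrade 0.1912; Marchetti 0.0380; Nwosu 0.2077; Ferraro 0.2122.
Proportional shares: Kowalski 1,729.50; Halvorsen 508.75; Andrade 1,219.70; Marchetti 242.64; Nwosu 1,325.44; Ferraro 1,353.97.
After rounding ($10): Kowalski $1,730; Halvorsen $510; Andrade $1,220; Marchetti $240; Nwosu $1,330; Ferraro $1,350. Sum = $6,380.
Sum already equals the total — no adjustment.

Kowalski: $1,730 · Halvorsen: $510 · Andrade: $1,220 · Marchetti: $240 · Nwosu: $1,330 · Ferraro: $1,350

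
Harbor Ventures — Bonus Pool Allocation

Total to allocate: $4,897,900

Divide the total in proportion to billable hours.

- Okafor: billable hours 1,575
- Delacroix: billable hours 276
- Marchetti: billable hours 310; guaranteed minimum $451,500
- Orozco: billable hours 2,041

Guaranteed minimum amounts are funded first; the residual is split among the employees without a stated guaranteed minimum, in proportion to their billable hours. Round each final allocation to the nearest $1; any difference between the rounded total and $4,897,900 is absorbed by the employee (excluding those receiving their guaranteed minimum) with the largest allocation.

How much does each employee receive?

Guaranteed amounts: Marchetti $451,500. Balance $4,446,400.
Balance split over remaining billable hours 3,892: Okafor 1,799,352.52 → $1,799,353; Delacroix 315,315.11 → $315,315; Orozco 2,331,732.37 → $2,331,732.

Okafor: $1,799,353 · Delacroix: $315,315 · Marchetti: $451,500 · Orozco: $2,331,732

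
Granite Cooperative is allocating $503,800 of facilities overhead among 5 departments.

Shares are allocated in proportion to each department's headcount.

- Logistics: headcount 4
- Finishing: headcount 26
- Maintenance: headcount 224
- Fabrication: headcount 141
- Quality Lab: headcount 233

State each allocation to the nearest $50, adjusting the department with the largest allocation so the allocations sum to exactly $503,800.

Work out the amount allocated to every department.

Logistics: $3,200 · Finishing: $20,850 · Maintenance: $179,700 · Fabrication: $113,100 · Quality Lab: $186,950

Total headcount = 628.
Proportional shares: Logistics 4/628 × $503,800 = 3,208.92; Finishing 26/628 × $503,800 = 20,857.96; Maintenance 224/628 × $503,800 = 179,699.36; Fabrication 141/628 × $503,800 = 113,114.33; Quality Lab 233/628 × $503,800 = 186,919.43.
At nearest $50: Logistics $3,200; Finishing $20,850; Maintenance $179,700; Fabrication $113,100; Quality Lab $186,900. Sum = $503,750.
Difference $503,800 − $503,750 = +$50 applied to largest allocation (Quality Lab): Quality Lab becomes $186,950.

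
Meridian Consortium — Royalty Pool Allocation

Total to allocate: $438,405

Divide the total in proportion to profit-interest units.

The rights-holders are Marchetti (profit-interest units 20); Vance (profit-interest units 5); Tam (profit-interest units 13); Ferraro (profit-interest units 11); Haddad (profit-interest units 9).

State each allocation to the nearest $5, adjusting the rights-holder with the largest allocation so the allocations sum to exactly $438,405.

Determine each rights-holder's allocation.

Marchetti: $151,170 · Vance: $37,795 · Tam: $98,265 · Ferraro: $83,145 · Haddad: $68,030

Total profit-interest units = 58.
Unrounded shares: Marchetti 20/58 × $438,405 = 151,174.14; Vance 5/58 × $438,405 = 37,793.53; Tam 13/58 × $438,405 = 98,263.19; Ferraro 11/58 × $438,405 = 83,145.78; Haddad 9/58 × $438,405 = 68,028.36.
After rounding ($5): Marchetti $151,175; Vance $37,795; Tam $98,265; Ferraro $83,145; Haddad $68,030. Sum = $438,410.
Difference $438,405 − $438,410 = −$5 applied to largest allocation (Marchetti): Marchetti becomes $151,170.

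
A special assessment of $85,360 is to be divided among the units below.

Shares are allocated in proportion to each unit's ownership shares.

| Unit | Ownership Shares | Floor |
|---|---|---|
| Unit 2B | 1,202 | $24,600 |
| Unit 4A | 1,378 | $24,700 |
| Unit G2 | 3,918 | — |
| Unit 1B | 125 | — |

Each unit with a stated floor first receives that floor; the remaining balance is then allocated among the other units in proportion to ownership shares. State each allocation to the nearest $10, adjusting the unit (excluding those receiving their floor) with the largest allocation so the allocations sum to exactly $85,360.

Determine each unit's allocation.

Unit 2B: $24,600 · Unit 4A: $24,700 · Unit G2: $34,950 · Unit 1B: $1,110

Fund the minimums — Unit 2B $24,600; Unit 4A $24,700. Balance $36,060.
Balance split over remaining ownership shares 4,043: Unit G2 34,945.11 → $34,950; Unit 1B 1,114.89 → $1,110.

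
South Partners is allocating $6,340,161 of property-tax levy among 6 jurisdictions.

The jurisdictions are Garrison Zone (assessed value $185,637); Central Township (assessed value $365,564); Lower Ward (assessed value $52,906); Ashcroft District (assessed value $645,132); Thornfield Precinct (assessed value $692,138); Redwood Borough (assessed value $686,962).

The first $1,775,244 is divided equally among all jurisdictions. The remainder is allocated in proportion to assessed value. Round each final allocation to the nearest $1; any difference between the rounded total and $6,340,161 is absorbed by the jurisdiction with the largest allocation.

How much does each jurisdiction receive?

Garrison Zone: $618,290 | Central Township: $930,788 | Lower Ward: $387,761 | Ashcroft District: $1,416,344 | Thornfield Precinct: $1,497,984 | Redwood Borough: $1,488,994

Equal tier: $1,775,244 ÷ 6 = $295,874 apiece.
Remainder $4,564,917 by assessed value (total 2,628,339): Garrison Zone 322,415.60 → $322,416; Central Township 634,914.03 → $634,914; Lower Ward 91,887.4996 → $91,887; Ashcroft District 1,120,469.63 → $1,120,470; Thornfield Precinct 1,202,109.97 → $1,202,110; Redwood Borough 1,193,120.26 → $1,193,120.
Totals: Garrison Zone $295,874 + $322,416 = $618,290; Central Township $295,874 + $634,914 = $930,788; Lower Ward $295,874 + $91,887 = $387,761; Ashcroft District $295,874 + $1,120,470 = $1,416,344; Thornfield Precinct $295,874 + $1,202,110 = $1,497,984; Redwood Borough $295,874 + $1,193,120 = $1,488,994.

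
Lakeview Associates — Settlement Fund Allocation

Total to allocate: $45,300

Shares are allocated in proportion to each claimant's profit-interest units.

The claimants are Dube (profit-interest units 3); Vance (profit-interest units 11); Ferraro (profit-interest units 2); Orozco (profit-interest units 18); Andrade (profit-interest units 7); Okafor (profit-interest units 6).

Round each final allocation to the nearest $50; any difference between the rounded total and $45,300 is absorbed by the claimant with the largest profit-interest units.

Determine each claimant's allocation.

Combined profit-interest units = 47.
Unrounded shares: Dube 3/47 × $45,300 = 2,891.49; Vance 11/47 × $45,300 = 10,602.13; Ferraro 2/47 × $45,300 = 1,927.66; Orozco 18/47 × $45,300 = 17,348.94; Andrade 7/47 × $45,300 = 6,746.81; Okafor 6/47 × $45,300 = 5,782.98.
After rounding ($50): Dube $2,900; Vance $10,600; Ferraro $1,950; Orozco $17,350; Andrade $6,750; Okafor $5,800. Sum = $45,350.
Difference $45,300 − $45,350 = −$50 applied to largest profit-interest units (Orozco): Orozco becomes $17,300.

Dube: $2,900 · Vance: $10,600 · Ferraro: $1,950 · Orozco: $17,300 · Andrade: $6,750 · Okafor: $5,800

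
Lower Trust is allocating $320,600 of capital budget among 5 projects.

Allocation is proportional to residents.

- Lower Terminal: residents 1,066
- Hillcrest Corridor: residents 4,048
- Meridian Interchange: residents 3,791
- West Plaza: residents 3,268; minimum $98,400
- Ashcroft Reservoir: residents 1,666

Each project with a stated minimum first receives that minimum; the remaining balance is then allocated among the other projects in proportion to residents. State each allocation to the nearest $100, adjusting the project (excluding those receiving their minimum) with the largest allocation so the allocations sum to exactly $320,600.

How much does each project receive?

Guaranteed amounts: West Plaza $98,400. Residual $222,200.
Residual split over remaining residents 10,571: Lower Terminal 22,407.08 → $22,400; Hillcrest Corridor 85,088.03 → $85,100; Meridian Interchange 79,685.95 → $79,700; Ashcroft Reservoir 35,018.94 → $35,000.

Lower Terminal: $22,400 · Hillcrest Corridor: $85,100 · Meridian Interchange: $79,700 · West Plaza: $98,400 · Ashcroft Reservoir: $35,000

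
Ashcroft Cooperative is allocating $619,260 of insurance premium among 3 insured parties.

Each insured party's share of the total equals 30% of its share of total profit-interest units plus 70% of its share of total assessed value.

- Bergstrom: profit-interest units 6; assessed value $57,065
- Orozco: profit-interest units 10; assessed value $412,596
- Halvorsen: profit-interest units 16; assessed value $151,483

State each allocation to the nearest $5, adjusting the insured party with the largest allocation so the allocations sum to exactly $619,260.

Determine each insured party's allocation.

Totals — profit-interest units 32, assessed value 621,144.
Composite weights (30% profit-interest units + 70% assessed value): Bergstrom 0.1206; Orozco 0.5587; Halvorsen 0.3207.
Pro-rata amounts: Bergstrom 74,657.72; Orozco 345,996.81; Halvorsen 198,605.47.
After rounding ($5): Bergstrom $74,660; Orozco $345,995; Halvorsen $198,605. Sum = $619,260.
No rounding difference to absorb.

Bergstrom: $74,660 · Orozco: $345,995 · Halvorsen: $198,605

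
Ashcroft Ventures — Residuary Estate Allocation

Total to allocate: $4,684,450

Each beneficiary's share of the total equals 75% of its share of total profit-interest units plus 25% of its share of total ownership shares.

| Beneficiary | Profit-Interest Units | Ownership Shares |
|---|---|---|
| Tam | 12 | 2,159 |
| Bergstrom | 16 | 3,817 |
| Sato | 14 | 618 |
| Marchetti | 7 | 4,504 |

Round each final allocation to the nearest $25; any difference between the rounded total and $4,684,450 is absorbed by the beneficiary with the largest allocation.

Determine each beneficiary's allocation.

Totals — profit-interest units 49, ownership shares 11,098.
Combined weights (75% profit-interest units + 25% ownership shares): Tam 0.2323; Bergstrom 0.3309; Sato 0.2282; Marchetti 0.2086.
Raw shares: Tam 1,088,236.89; Bergstrom 1,549,999.81; Sato 1,069,024.94; Marchetti 977,188.35.
After rounding ($25): Tam $1,088,225; Bergstrom $1,550,000; Sato $1,069,025; Marchetti $977,200. Sum = $4,684,450.
No rounding difference to absorb.

Tam: $1,088,225 | Bergstrom: $1,550,000 | Sato: $1,069,025 | Marchetti: $977,200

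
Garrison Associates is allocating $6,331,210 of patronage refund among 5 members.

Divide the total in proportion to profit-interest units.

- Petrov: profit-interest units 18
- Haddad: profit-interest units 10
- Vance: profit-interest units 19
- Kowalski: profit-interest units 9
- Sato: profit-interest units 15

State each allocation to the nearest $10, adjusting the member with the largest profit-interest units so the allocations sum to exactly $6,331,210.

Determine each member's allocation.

Combined profit-interest units = 18 + 10 + 19 + 9 + 15 = 71.
Unrounded shares: Petrov 1,605,095.49; Haddad 891,719.72; Vance 1,694,267.46; Kowalski 802,547.75; Sato 1,337,579.58.
At nearest $10: Petrov $1,605,100; Haddad $891,720; Vance $1,694,270; Kowalski $802,550; Sato $1,337,580. Sum = $6,331,220.
Difference $6,331,210 − $6,331,220 = −$10 applied to largest profit-interest units (Vance): Vance becomes $1,694,260.

Petrov: $1,605,100 | Haddad: $891,720 | Vance: $1,694,260 | Kowalski: $802,550 | Sato: $1,337,580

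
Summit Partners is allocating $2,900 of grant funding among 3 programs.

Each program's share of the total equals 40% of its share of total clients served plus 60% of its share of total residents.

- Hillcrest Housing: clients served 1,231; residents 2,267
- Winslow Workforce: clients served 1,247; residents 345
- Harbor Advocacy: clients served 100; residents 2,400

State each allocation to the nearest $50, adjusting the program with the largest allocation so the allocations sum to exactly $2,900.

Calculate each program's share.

Hillcrest Housing: $1,300; Winslow Workforce: $700; Harbor Advocacy: $900

Clients served total 2,578; residents total 5,012.
Blended shares (40% clients served + 60% residents): Hillcrest Housing 0.4624; Winslow Workforce 0.2348; Harbor Advocacy 0.3028.
Raw shares: Hillcrest Housing 1,340.93; Winslow Workforce 680.87; Harbor Advocacy 878.20.
Rounded to nearest $50: Hillcrest Housing $1,350; Winslow Workforce $700; Harbor Advocacy $900. Sum = $2,950.
Difference $2,900 − $2,950 = −$50 applied to largest allocation (Hillcrest Housing): Hillcrest Housing becomes $1,300.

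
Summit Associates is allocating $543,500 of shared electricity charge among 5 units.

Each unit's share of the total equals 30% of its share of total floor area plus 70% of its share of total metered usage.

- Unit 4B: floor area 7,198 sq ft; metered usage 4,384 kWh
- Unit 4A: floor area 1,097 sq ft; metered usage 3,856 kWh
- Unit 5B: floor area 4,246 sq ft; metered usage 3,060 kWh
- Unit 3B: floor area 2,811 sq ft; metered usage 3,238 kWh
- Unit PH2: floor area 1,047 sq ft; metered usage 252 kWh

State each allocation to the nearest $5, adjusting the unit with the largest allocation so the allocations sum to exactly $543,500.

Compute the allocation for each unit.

Unit 4B: $184,345 · Unit 4A: $110,095 · Unit 5B: $120,930 · Unit 3B: $111,240 · Unit PH2: $16,890

Totals — floor area 16,399, metered usage 14,790.
Blended shares (30% floor area + 70% metered usage): Unit 4B 0.3392; Unit 4A 0.2026; Unit 5B 0.2225; Unit 3B 0.2047; Unit PH2 0.0311.
Pro-rata amounts: Unit 4B 184,339.06; Unit 4A 110,096.79; Unit 5B 120,930.41; Unit 3B 111,241.44; Unit PH2 16,892.30.
At nearest $5: Unit 4B $184,340; Unit 4A $110,095; Unit 5B $120,930; Unit 3B $111,240; Unit PH2 $16,890. Sum = $543,495.
Difference $543,500 − $543,495 = +$5 applied to largest allocation (Unit 4B): Unit 4B becomes $184,345.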